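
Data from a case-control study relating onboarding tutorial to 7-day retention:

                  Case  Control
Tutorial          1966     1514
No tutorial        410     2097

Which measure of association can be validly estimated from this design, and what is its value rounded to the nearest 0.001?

Cells: a = 1966, b = 1514, c = 410, d = 2097.
This is a case-control study: participants were sampled on outcome status, so risks in the source population cannot be estimated directly — relative risk is not valid here. The odds ratio is the appropriate measure.
OR = (a·d)/(b·c) = (1966 × 2097) / (1514 × 410) = 4122702 / 620740 = 6.64159

6.642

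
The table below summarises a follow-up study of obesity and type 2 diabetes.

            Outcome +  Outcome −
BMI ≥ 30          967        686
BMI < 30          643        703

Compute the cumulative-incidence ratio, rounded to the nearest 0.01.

1.22

Cells: a = 967, b = 686, c = 643, d = 703.
Risk in exposed = 967/1653 = 0.58500; risk in unexposed = 643/1346 = 0.47771.
RR = 0.58500 / 0.47771 = 1.22458
The risk among the exposed is 1.22 times that among the unexposed.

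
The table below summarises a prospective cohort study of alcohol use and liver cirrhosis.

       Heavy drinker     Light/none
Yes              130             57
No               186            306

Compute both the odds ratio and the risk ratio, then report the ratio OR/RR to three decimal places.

1.432

Reading the table with exposure as columns: a = 130 (Heavy drinker, case), b = 186 (Heavy drinker, non-case), c = 57 (Light/none, case), d = 306.
OR = (130·306)/(186·57) = 39780/10602 = 3.75212
Risk in exposed = 130/316 = 0.41139; risk in unexposed = 57/363 = 0.15702; RR = 2.61992
OR/RR = 3.75212 / 2.61992 = 1.43215
The outcome is not rare, so the OR lies further from 1 than the RR.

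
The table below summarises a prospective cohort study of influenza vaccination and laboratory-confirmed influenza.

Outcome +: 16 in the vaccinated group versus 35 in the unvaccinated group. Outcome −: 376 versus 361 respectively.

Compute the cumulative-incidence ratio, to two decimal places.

0.46

From the description: a = 16, b = 376, c = 35, d = 361.
Risk in exposed = 16/392 = 0.04082; risk in unexposed = 35/396 = 0.08838.
RR = 0.04082 / 0.08838 = 0.46181
The risk is 54% lower among the exposed than among the unexposed.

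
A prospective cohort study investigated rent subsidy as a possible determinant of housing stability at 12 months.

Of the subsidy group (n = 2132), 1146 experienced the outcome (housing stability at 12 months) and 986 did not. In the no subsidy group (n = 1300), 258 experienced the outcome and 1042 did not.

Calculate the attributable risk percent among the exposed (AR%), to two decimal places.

63.08

From the description: a = 1146, b = 986, c = 258, d = 1042.
Risk in exposed = 1146/2132 = 0.53752; risk in unexposed = 258/1300 = 0.19846.
RR = 0.53752/0.19846 = 2.70845
AR% = (RR − 1)/RR × 100 = (2.70845 − 1)/2.70845 × 100 = 63.0785%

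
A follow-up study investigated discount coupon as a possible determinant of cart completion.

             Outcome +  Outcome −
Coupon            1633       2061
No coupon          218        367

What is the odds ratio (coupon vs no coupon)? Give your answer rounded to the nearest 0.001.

Cells: a = 1633, b = 2061, c = 218, d = 367.
OR = (a·d)/(b·c) = (1633 × 367) / (2061 × 218) = 599311 / 449298 = 1.33388
The odds of cart completion are about 1.33 times as high in the coupon group.

1.334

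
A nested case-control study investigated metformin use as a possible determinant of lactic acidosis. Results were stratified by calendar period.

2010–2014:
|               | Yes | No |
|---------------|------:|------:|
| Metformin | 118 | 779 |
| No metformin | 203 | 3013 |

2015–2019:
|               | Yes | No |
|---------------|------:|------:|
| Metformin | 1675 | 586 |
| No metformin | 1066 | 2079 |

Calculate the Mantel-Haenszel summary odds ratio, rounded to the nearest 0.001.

4.744

OR_MH = Σ(aᵢdᵢ/nᵢ) / Σ(bᵢcᵢ/nᵢ), where nᵢ is the stratum total.
Stratum 1 (2010–2014): n = 4113; a·d/n = 118·3013/4113 = 86.4415; b·c/n = 779·203/4113 = 38.4481
Stratum 2 (2015–2019): n = 5406; a·d/n = 1675·2079/5406 = 644.1593; b·c/n = 586·1066/5406 = 115.5523
OR_MH = (86.4415 + 644.1593) / (38.4481 + 115.5523) = 730.6008 / 154.0004 = 4.74415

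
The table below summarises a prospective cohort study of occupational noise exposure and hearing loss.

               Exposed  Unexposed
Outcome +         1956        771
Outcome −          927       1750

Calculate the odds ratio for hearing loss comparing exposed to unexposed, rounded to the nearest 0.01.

4.79

Reading the table with exposure as columns: a = 1956 (Exposed, case), b = 927 (Exposed, non-case), c = 771 (Unexposed, case), d = 1750.
OR = (a·d)/(b·c) = (1956 × 1750) / (927 × 771) = 3423000 / 714717 = 4.78931
The odds of hearing loss are about 4.79 times as high in the exposed group.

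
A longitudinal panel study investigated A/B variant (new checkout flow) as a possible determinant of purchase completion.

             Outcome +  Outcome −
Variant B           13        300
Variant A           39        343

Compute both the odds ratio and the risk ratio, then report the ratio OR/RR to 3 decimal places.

Cells: a = 13, b = 300, c = 39, d = 343.
OR = (13·343)/(300·39) = 4459/11700 = 0.38111
Risk in exposed = 13/313 = 0.04153; risk in unexposed = 39/382 = 0.10209; RR = 0.40682
OR/RR = 0.38111 / 0.40682 = 0.93682
The outcome is not rare, so the OR lies further from 1 than the RR.

0.937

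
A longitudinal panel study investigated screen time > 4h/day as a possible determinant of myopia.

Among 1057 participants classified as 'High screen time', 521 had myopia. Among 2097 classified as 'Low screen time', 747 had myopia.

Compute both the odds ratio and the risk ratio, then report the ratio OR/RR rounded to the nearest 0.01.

From the description: a = 521, b = 536, c = 747, d = 1350.
OR = (521·1350)/(536·747) = 703350/400392 = 1.75665
Risk in exposed = 521/1057 = 0.49290; risk in unexposed = 747/2097 = 0.35622; RR = 1.38370
OR/RR = 1.75665 / 1.38370 = 1.26954
The outcome is not rare, so the OR lies further from 1 than the RR.

1.27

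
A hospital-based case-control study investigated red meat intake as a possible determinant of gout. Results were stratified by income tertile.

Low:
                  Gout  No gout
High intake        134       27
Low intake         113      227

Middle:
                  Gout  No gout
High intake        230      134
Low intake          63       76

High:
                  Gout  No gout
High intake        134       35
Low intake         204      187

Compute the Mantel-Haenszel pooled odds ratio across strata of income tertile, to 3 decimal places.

3.936

OR_MH = Σ(aᵢdᵢ/nᵢ) / Σ(bᵢcᵢ/nᵢ), where nᵢ is the stratum total.
Stratum 1 (Low): n = 501; a·d/n = 134·227/501 = 60.7146; b·c/n = 27·113/501 = 6.0898
Stratum 2 (Middle): n = 503; a·d/n = 230·76/503 = 34.7515; b·c/n = 134·63/503 = 16.7833
Stratum 3 (High): n = 560; a·d/n = 134·187/560 = 44.7464; b·c/n = 35·204/560 = 12.7500
OR_MH = (60.7146 + 34.7515 + 44.7464) / (6.0898 + 16.7833 + 12.7500) = 140.2125 / 35.6231 = 3.93600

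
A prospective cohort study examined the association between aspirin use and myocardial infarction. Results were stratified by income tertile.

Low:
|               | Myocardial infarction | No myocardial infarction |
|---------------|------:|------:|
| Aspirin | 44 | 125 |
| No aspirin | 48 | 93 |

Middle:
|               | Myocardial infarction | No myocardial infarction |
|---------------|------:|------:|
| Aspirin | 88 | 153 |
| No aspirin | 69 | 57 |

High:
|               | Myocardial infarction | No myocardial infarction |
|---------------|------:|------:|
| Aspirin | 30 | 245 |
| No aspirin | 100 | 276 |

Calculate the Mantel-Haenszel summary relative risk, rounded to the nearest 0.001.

0.594

RR_MH = Σ(aᵢ·n₀ᵢ/nᵢ) / Σ(cᵢ·n₁ᵢ/nᵢ), with n₁ᵢ = aᵢ+bᵢ (exposed), n₀ᵢ = cᵢ+dᵢ (unexposed), nᵢ = n₁ᵢ+n₀ᵢ.
Stratum 1 (Low): n₁ = 169, n₀ = 141, n = 310; a·n₀/n = 44·141/310 = 20.0129; c·n₁/n = 48·169/310 = 26.1677
Stratum 2 (Middle): n₁ = 241, n₀ = 126, n = 367; a·n₀/n = 88·126/367 = 30.2125; c·n₁/n = 69·241/367 = 45.3106
Stratum 3 (High): n₁ = 275, n₀ = 376, n = 651; a·n₀/n = 30·376/651 = 17.3272; c·n₁/n = 100·275/651 = 42.2427
RR_MH = (20.0129 + 30.2125 + 17.3272) / (26.1677 + 45.3106 + 42.2427) = 67.5526 / 113.7211 = 0.59402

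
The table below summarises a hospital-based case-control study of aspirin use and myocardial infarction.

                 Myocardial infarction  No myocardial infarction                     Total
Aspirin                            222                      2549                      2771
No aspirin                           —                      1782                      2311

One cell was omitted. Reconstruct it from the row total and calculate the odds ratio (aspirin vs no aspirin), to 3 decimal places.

The missing cell is in the unexposed row: 2311 − 1782 = 529.
So a = 222, b = 2549, c = 529, d = 1782.
OR = (a·d)/(b·c) = (222 × 1782) / (2549 × 529) = 395604 / 1348421 = 0.29338

0.293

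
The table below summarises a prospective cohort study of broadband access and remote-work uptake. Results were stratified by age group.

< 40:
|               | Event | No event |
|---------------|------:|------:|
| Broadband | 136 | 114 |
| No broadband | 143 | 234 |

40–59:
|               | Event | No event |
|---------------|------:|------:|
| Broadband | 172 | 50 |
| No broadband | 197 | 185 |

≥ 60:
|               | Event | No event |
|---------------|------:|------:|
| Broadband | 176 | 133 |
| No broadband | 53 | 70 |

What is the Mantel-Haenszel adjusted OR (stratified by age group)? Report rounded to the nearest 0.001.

2.251

OR_MH = Σ(aᵢdᵢ/nᵢ) / Σ(bᵢcᵢ/nᵢ), where nᵢ is the stratum total.
Stratum 1 (< 40): n = 627; a·d/n = 136·234/627 = 50.7560; b·c/n = 114·143/627 = 26.0000
Stratum 2 (40–59): n = 604; a·d/n = 172·185/604 = 52.6821; b·c/n = 50·197/604 = 16.3079
Stratum 3 (≥ 60): n = 432; a·d/n = 176·70/432 = 28.5185; b·c/n = 133·53/432 = 16.3171
OR_MH = (50.7560 + 52.6821 + 28.5185) / (26.0000 + 16.3079 + 16.3171) = 131.9566 / 58.6251 = 2.25086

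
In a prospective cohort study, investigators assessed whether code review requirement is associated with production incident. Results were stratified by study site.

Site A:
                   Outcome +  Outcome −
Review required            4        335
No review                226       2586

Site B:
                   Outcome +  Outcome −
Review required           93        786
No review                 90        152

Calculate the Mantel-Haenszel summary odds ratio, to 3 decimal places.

OR_MH = Σ(aᵢdᵢ/nᵢ) / Σ(bᵢcᵢ/nᵢ), where nᵢ is the stratum total.
Stratum 1 (Site A): n = 3151; a·d/n = 4·2586/3151 = 3.2828; b·c/n = 335·226/3151 = 24.0273
Stratum 2 (Site B): n = 1121; a·d/n = 93·152/1121 = 12.6102; b·c/n = 786·90/1121 = 63.1044
OR_MH = (3.2828 + 12.6102) / (24.0273 + 63.1044) = 15.8929 / 87.1317 = 0.18240

0.182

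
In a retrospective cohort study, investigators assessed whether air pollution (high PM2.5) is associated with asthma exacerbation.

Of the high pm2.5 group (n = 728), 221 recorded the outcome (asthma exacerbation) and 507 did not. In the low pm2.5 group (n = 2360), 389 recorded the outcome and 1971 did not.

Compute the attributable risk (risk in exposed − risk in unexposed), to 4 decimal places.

0.1387

From the description: a = 221, b = 507, c = 389, d = 1971.
Risk in exposed = 221/728 = 0.303571; risk in unexposed = 389/2360 = 0.164831.
Risk difference = 0.303571 − 0.164831 = 0.138741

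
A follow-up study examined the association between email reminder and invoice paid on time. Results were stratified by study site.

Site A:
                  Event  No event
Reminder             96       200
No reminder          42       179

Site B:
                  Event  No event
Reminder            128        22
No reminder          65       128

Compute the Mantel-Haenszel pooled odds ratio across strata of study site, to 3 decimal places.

3.968

OR_MH = Σ(aᵢdᵢ/nᵢ) / Σ(bᵢcᵢ/nᵢ), where nᵢ is the stratum total.
Stratum 1 (Site A): n = 517; a·d/n = 96·179/517 = 33.2379; b·c/n = 200·42/517 = 16.2476
Stratum 2 (Site B): n = 343; a·d/n = 128·128/343 = 47.7668; b·c/n = 22·65/343 = 4.1691
OR_MH = (33.2379 + 47.7668) / (16.2476 + 4.1691) = 81.0047 / 20.4167 = 3.96757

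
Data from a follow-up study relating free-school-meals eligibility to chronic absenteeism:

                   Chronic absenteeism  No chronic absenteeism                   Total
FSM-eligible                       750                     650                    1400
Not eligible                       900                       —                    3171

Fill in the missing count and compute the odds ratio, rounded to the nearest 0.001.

2.912

The missing cell is in the unexposed row: 3171 − 900 = 2271.
So a = 750, b = 650, c = 900, d = 2271.
OR = (a·d)/(b·c) = (750 × 2271) / (650 × 900) = 1703250 / 585000 = 2.91154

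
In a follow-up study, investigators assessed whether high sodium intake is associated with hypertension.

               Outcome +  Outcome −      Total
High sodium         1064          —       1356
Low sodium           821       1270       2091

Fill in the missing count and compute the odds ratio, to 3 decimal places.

The missing cell is in the exposed row: 1356 − 1064 = 292.
So a = 1064, b = 292, c = 821, d = 1270.
OR = (a·d)/(b·c) = (1064 × 1270) / (292 × 821) = 1351280 / 239732 = 5.63663

5.637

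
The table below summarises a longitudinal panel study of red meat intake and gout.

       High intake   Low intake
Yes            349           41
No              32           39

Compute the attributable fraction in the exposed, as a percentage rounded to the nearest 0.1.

Reading the table with exposure as columns: a = 349 (High intake, case), b = 32 (High intake, non-case), c = 41 (Low intake, case), d = 39.
Risk in exposed = 349/381 = 0.91601; risk in unexposed = 41/80 = 0.51250.
RR = 0.91601/0.51250 = 1.78734
AR% = (RR − 1)/RR × 100 = (1.78734 − 1)/1.78734 × 100 = 44.0509%

44.1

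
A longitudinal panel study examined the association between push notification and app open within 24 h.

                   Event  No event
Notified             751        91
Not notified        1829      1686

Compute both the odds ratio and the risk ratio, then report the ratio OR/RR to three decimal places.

Cells: a = 751, b = 91, c = 1829, d = 1686.
OR = (751·1686)/(91·1829) = 1266186/166439 = 7.60751
Risk in exposed = 751/842 = 0.89192; risk in unexposed = 1829/3515 = 0.52034; RR = 1.71411
OR/RR = 7.60751 / 1.71411 = 4.43816
The outcome is not rare, so the OR lies further from 1 than the RR.

4.438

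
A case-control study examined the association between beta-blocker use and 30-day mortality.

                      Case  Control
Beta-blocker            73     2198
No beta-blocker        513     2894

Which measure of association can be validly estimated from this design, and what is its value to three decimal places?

0.187

Cells: a = 73, b = 2198, c = 513, d = 2894.
This is a case-control study: participants were sampled on outcome status, so risks in the source population cannot be estimated directly — relative risk is not valid here. The odds ratio is the appropriate measure.
OR = (a·d)/(b·c) = (73 × 2894) / (2198 × 513) = 211262 / 1127574 = 0.18736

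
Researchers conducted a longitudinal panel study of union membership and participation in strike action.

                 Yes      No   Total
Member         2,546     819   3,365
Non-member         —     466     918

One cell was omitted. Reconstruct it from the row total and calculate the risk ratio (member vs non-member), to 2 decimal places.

The missing cell is in the unexposed row: 918 − 466 = 452.
So a = 2546, b = 819, c = 452, d = 466.
RR = [a/(a+b)] / [c/(c+d)] = (2546/3365) / (452/918) = 0.75661/0.49237 = 1.53666

1.54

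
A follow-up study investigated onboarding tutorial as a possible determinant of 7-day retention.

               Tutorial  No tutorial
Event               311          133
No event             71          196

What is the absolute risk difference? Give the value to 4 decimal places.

0.4099

Reading the table with exposure as columns: a = 311 (Tutorial, case), b = 71 (Tutorial, non-case), c = 133 (No tutorial, case), d = 196.
Risk in exposed = 311/382 = 0.814136; risk in unexposed = 133/329 = 0.404255.
Risk difference = 0.814136 − 0.404255 = 0.409881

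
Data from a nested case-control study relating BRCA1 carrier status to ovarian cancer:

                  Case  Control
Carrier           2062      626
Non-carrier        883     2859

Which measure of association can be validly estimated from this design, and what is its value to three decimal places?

10.665

Cells: a = 2062, b = 626, c = 883, d = 2859.
This is a nested case-control study: participants were sampled on outcome status, so risks in the source population cannot be estimated directly — relative risk is not valid here. The odds ratio is the appropriate measure.
OR = (a·d)/(b·c) = (2062 × 2859) / (626 × 883) = 5895258 / 552758 = 10.66517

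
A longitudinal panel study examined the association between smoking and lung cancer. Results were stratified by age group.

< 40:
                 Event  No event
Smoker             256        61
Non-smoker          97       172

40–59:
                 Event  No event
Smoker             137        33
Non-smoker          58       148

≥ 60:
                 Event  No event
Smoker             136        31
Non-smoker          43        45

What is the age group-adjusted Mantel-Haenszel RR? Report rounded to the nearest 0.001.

2.241

RR_MH = Σ(aᵢ·n₀ᵢ/nᵢ) / Σ(cᵢ·n₁ᵢ/nᵢ), with n₁ᵢ = aᵢ+bᵢ (exposed), n₀ᵢ = cᵢ+dᵢ (unexposed), nᵢ = n₁ᵢ+n₀ᵢ.
Stratum 1 (< 40): n₁ = 317, n₀ = 269, n = 586; a·n₀/n = 256·269/586 = 117.5154; c·n₁/n = 97·317/586 = 52.4727
Stratum 2 (40–59): n₁ = 170, n₀ = 206, n = 376; a·n₀/n = 137·206/376 = 75.0585; c·n₁/n = 58·170/376 = 26.2234
Stratum 3 (≥ 60): n₁ = 167, n₀ = 88, n = 255; a·n₀/n = 136·88/255 = 46.9333; c·n₁/n = 43·167/255 = 28.1608
RR_MH = (117.5154 + 75.0585 + 46.9333) / (52.4727 + 26.2234 + 28.1608) = 239.5072 / 106.8569 = 2.24138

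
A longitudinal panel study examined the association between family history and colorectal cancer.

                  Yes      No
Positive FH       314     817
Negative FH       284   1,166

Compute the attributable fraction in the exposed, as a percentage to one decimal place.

29.5

Cells: a = 314, b = 817, c = 284, d = 1166.
Risk in exposed = 314/1131 = 0.27763; risk in unexposed = 284/1450 = 0.19586.
RR = 0.27763/0.19586 = 1.41748
AR% = (RR − 1)/RR × 100 = (1.41748 − 1)/1.41748 × 100 = 29.4522%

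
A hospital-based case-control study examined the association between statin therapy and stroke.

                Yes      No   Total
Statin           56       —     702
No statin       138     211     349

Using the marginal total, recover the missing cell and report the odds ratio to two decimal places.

0.13

The missing cell is in the exposed row: 702 − 56 = 646.
So a = 56, b = 646, c = 138, d = 211.
OR = (a·d)/(b·c) = (56 × 211) / (646 × 138) = 11816 / 89148 = 0.13254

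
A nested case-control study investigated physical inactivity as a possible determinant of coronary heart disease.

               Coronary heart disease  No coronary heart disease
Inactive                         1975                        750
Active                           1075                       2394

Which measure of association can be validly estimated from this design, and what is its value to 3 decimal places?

Cells: a = 1975, b = 750, c = 1075, d = 2394.
This is a nested case-control study: participants were sampled on outcome status, so risks in the source population cannot be estimated directly — relative risk is not valid here. The odds ratio is the appropriate measure.
OR = (a·d)/(b·c) = (1975 × 2394) / (750 × 1075) = 4728150 / 806250 = 5.86437

5.864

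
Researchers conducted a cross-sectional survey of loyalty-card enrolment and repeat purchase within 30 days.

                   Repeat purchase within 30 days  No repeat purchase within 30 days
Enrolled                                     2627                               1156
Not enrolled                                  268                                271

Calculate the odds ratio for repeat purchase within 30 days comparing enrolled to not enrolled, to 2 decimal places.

2.30

Cells: a = 2627, b = 1156, c = 268, d = 271.
OR = (a·d)/(b·c) = (2627 × 271) / (1156 × 268) = 711917 / 309808 = 2.29793
The odds of repeat purchase within 30 days are about 2.30 times as high in the enrolled group.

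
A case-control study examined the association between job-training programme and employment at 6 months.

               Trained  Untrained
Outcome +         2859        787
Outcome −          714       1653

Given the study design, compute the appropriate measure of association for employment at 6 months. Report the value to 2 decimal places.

Reading the table with exposure as columns: a = 2859 (Trained, case), b = 714 (Trained, non-case), c = 787 (Untrained, case), d = 1653.
This is a case-control study: participants were sampled on outcome status, so risks in the source population cannot be estimated directly — relative risk is not valid here. The odds ratio is the appropriate measure.
OR = (a·d)/(b·c) = (2859 × 1653) / (714 × 787) = 4725927 / 561918 = 8.41035

8.41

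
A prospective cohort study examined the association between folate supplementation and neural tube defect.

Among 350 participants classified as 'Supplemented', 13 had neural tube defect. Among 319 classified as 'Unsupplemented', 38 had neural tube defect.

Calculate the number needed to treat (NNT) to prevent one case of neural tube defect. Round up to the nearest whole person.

13

Risk in treated group = 13/350 = 0.03714; risk in control = 38/319 = 0.11912.
Absolute risk reduction = 0.11912 − 0.03714 = 0.08198
NNT = 1 / ARR = 1 / 0.08198 = 12.198 → round up → 13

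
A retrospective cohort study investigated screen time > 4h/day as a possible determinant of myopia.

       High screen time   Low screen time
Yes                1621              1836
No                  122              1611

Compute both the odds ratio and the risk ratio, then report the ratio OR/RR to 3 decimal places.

6.677

Reading the table with exposure as columns: a = 1621 (High screen time, case), b = 122 (High screen time, non-case), c = 1836 (Low screen time, case), d = 1611.
OR = (1621·1611)/(122·1836) = 2611431/223992 = 11.65859
Risk in exposed = 1621/1743 = 0.93001; risk in unexposed = 1836/3447 = 0.53264; RR = 1.74604
OR/RR = 11.65859 / 1.74604 = 6.67716
The outcome is not rare, so the OR lies further from 1 than the RR.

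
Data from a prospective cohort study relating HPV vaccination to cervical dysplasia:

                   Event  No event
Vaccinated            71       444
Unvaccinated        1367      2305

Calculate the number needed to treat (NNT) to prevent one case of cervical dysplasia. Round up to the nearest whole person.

Risk in treated group = 71/515 = 0.13786; risk in control = 1367/3672 = 0.37228.
Absolute risk reduction = 0.37228 − 0.13786 = 0.23441
NNT = 1 / ARR = 1 / 0.23441 = 4.266 → round up → 5

5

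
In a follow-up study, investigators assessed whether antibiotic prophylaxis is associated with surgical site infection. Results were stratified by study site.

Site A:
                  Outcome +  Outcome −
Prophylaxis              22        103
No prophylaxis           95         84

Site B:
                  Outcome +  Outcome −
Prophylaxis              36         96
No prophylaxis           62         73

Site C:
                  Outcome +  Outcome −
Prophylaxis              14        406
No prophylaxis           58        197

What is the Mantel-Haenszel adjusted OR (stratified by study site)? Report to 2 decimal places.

0.22

OR_MH = Σ(aᵢdᵢ/nᵢ) / Σ(bᵢcᵢ/nᵢ), where nᵢ is the stratum total.
Stratum 1 (Site A): n = 304; a·d/n = 22·84/304 = 6.0789; b·c/n = 103·95/304 = 32.1875
Stratum 2 (Site B): n = 267; a·d/n = 36·73/267 = 9.8427; b·c/n = 96·62/267 = 22.2921
Stratum 3 (Site C): n = 675; a·d/n = 14·197/675 = 4.0859; b·c/n = 406·58/675 = 34.8859
OR_MH = (6.0789 + 9.8427 + 4.0859) / (32.1875 + 22.2921 + 34.8859) = 20.0076 / 89.3656 = 0.22388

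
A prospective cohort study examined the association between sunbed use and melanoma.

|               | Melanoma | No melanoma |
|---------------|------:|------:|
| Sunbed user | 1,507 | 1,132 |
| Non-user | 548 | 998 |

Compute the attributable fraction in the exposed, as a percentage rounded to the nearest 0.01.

Cells: a = 1507, b = 1132, c = 548, d = 998.
Risk in exposed = 1507/2639 = 0.57105; risk in unexposed = 548/1546 = 0.35446.
RR = 0.57105/0.35446 = 1.61103
AR% = (RR − 1)/RR × 100 = (1.61103 − 1)/1.61103 × 100 = 37.9278%

37.93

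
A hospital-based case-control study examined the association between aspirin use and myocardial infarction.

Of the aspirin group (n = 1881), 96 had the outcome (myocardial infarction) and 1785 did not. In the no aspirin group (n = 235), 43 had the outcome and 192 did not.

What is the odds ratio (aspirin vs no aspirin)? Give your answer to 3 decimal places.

From the description: a = 96, b = 1785, c = 43, d = 192.
OR = (a·d)/(b·c) = (96 × 192) / (1785 × 43) = 18432 / 76755 = 0.24014
Exposure is associated with lower odds of myocardial infarction (OR = 0.24 < 1).

0.240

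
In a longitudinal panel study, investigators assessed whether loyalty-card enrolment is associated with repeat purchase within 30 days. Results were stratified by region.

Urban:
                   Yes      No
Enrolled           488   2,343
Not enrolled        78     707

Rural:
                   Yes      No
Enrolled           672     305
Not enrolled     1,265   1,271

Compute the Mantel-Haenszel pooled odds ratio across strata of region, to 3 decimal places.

2.111

OR_MH = Σ(aᵢdᵢ/nᵢ) / Σ(bᵢcᵢ/nᵢ), where nᵢ is the stratum total.
Stratum 1 (Urban): n = 3616; a·d/n = 488·707/3616 = 95.4137; b·c/n = 2343·78/3616 = 50.5404
Stratum 2 (Rural): n = 3513; a·d/n = 672·1271/3513 = 243.1289; b·c/n = 305·1265/3513 = 109.8278
OR_MH = (95.4137 + 243.1289) / (50.5404 + 109.8278) = 338.5427 / 160.3682 = 2.11103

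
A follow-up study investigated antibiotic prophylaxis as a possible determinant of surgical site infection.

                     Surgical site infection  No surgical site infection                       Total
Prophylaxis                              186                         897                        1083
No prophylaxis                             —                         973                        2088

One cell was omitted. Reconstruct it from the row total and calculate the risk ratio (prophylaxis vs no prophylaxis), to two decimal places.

The missing cell is in the unexposed row: 2088 − 973 = 1115.
So a = 186, b = 897, c = 1115, d = 973.
RR = [a/(a+b)] / [c/(c+d)] = (186/1083) / (1115/2088) = 0.17175/0.53400 = 0.32162

0.32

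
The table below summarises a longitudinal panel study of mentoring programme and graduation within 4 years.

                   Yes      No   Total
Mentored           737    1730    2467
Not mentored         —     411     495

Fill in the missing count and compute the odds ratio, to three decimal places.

2.084

The missing cell is in the unexposed row: 495 − 411 = 84.
So a = 737, b = 1730, c = 84, d = 411.
OR = (a·d)/(b·c) = (737 × 411) / (1730 × 84) = 302907 / 145320 = 2.08441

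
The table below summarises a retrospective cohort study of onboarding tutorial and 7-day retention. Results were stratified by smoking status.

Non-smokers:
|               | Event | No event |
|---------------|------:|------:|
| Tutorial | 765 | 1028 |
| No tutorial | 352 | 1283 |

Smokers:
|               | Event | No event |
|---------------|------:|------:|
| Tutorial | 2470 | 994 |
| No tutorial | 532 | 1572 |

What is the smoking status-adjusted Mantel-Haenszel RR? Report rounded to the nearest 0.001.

2.520

RR_MH = Σ(aᵢ·n₀ᵢ/nᵢ) / Σ(cᵢ·n₁ᵢ/nᵢ), with n₁ᵢ = aᵢ+bᵢ (exposed), n₀ᵢ = cᵢ+dᵢ (unexposed), nᵢ = n₁ᵢ+n₀ᵢ.
Stratum 1 (Non-smokers): n₁ = 1793, n₀ = 1635, n = 3428; a·n₀/n = 765·1635/3428 = 364.8702; c·n₁/n = 352·1793/3428 = 184.1120
Stratum 2 (Smokers): n₁ = 3464, n₀ = 2104, n = 5568; a·n₀/n = 2470·2104/5568 = 933.3477; c·n₁/n = 532·3464/5568 = 330.9713
RR_MH = (364.8702 + 933.3477) / (184.1120 + 330.9713) = 1298.2179 / 515.0833 = 2.52040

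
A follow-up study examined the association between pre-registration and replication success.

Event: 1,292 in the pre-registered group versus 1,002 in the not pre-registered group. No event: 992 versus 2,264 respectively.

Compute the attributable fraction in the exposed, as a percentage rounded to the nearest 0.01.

From the description: a = 1292, b = 992, c = 1002, d = 2264.
Risk in exposed = 1292/2284 = 0.56567; risk in unexposed = 1002/3266 = 0.30680.
RR = 0.56567/0.30680 = 1.84380
AR% = (RR − 1)/RR × 100 = (1.84380 − 1)/1.84380 × 100 = 45.7643%

45.76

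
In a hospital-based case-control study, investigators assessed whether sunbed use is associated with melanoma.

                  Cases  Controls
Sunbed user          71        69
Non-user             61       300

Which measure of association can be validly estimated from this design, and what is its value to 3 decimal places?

5.061

Cells: a = 71, b = 69, c = 61, d = 300.
This is a hospital-based case-control study: participants were sampled on outcome status, so risks in the source population cannot be estimated directly — relative risk is not valid here. The odds ratio is the appropriate measure.
OR = (a·d)/(b·c) = (71 × 300) / (69 × 61) = 21300 / 4209 = 5.06058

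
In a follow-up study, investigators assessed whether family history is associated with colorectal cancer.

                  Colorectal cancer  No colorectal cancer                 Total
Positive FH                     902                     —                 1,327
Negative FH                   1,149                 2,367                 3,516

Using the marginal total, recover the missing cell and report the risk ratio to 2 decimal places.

The missing cell is in the exposed row: 1327 − 902 = 425.
So a = 902, b = 425, c = 1149, d = 2367.
RR = [a/(a+b)] / [c/(c+d)] = (902/1327) / (1149/3516) = 0.67973/0.32679 = 2.08001

2.08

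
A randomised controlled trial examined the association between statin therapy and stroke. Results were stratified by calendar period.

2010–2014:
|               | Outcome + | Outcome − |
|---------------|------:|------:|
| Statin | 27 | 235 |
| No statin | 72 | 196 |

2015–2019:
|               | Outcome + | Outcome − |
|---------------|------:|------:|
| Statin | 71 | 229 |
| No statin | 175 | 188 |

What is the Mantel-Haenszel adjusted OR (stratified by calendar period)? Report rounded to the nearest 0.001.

OR_MH = Σ(aᵢdᵢ/nᵢ) / Σ(bᵢcᵢ/nᵢ), where nᵢ is the stratum total.
Stratum 1 (2010–2014): n = 530; a·d/n = 27·196/530 = 9.9849; b·c/n = 235·72/530 = 31.9245
Stratum 2 (2015–2019): n = 663; a·d/n = 71·188/663 = 20.1327; b·c/n = 229·175/663 = 60.4449
OR_MH = (9.9849 + 20.1327) / (31.9245 + 60.4449) = 30.1176 / 92.3695 = 0.32606

0.326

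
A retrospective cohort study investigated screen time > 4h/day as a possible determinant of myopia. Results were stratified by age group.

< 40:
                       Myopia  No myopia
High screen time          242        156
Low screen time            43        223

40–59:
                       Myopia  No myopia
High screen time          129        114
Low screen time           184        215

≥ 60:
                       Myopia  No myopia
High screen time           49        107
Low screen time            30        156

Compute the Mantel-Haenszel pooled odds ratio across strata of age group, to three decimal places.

OR_MH = Σ(aᵢdᵢ/nᵢ) / Σ(bᵢcᵢ/nᵢ), where nᵢ is the stratum total.
Stratum 1 (< 40): n = 664; a·d/n = 242·223/664 = 81.2741; b·c/n = 156·43/664 = 10.1024
Stratum 2 (40–59): n = 642; a·d/n = 129·215/642 = 43.2009; b·c/n = 114·184/642 = 32.6729
Stratum 3 (≥ 60): n = 342; a·d/n = 49·156/342 = 22.3509; b·c/n = 107·30/342 = 9.3860
OR_MH = (81.2741 + 43.2009 + 22.3509) / (10.1024 + 32.6729 + 9.3860) = 146.8259 / 52.1613 = 2.81485

2.815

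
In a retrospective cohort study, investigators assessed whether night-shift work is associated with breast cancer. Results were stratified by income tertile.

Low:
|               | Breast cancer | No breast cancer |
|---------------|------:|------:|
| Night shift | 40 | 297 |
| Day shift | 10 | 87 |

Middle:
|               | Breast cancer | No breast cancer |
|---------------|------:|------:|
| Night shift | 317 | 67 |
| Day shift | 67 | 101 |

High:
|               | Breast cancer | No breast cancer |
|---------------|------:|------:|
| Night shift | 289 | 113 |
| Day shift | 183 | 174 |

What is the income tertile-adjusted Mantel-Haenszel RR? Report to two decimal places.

RR_MH = Σ(aᵢ·n₀ᵢ/nᵢ) / Σ(cᵢ·n₁ᵢ/nᵢ), with n₁ᵢ = aᵢ+bᵢ (exposed), n₀ᵢ = cᵢ+dᵢ (unexposed), nᵢ = n₁ᵢ+n₀ᵢ.
Stratum 1 (Low): n₁ = 337, n₀ = 97, n = 434; a·n₀/n = 40·97/434 = 8.9401; c·n₁/n = 10·337/434 = 7.7650
Stratum 2 (Middle): n₁ = 384, n₀ = 168, n = 552; a·n₀/n = 317·168/552 = 96.4783; c·n₁/n = 67·384/552 = 46.6087
Stratum 3 (High): n₁ = 402, n₀ = 357, n = 759; a·n₀/n = 289·357/759 = 135.9328; c·n₁/n = 183·402/759 = 96.9249
RR_MH = (8.9401 + 96.4783 + 135.9328) / (7.7650 + 46.6087 + 96.9249) = 241.3512 / 151.2986 = 1.59520

1.60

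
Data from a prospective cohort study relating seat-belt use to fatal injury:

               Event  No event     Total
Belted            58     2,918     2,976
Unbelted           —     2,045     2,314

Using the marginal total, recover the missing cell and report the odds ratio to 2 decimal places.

0.15

The missing cell is in the unexposed row: 2314 − 2045 = 269.
So a = 58, b = 2918, c = 269, d = 2045.
OR = (a·d)/(b·c) = (58 × 2045) / (2918 × 269) = 118610 / 784942 = 0.15111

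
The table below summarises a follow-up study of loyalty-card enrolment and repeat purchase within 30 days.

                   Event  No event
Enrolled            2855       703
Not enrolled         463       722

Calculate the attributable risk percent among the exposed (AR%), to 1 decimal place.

Cells: a = 2855, b = 703, c = 463, d = 722.
Risk in exposed = 2855/3558 = 0.80242; risk in unexposed = 463/1185 = 0.39072.
RR = 0.80242/0.39072 = 2.05370
AR% = (RR − 1)/RR × 100 = (2.05370 − 1)/2.05370 × 100 = 51.3075%

51.3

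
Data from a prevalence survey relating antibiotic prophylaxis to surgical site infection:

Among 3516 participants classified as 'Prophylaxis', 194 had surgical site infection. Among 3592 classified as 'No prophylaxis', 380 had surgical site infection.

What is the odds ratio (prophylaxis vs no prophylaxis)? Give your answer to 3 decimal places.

From the description: a = 194, b = 3322, c = 380, d = 3212.
OR = (a·d)/(b·c) = (194 × 3212) / (3322 × 380) = 623128 / 1262360 = 0.49362
Exposure is associated with lower odds of surgical site infection (OR = 0.49 < 1).

0.494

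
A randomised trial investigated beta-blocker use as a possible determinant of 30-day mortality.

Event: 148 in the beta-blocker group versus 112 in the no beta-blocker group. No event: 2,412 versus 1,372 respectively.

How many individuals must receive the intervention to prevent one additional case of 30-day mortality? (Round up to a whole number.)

Risk in treated group = 148/2560 = 0.05781; risk in control = 112/1484 = 0.07547.
Absolute risk reduction = 0.07547 − 0.05781 = 0.01766
NNT = 1 / ARR = 1 / 0.01766 = 56.628 → round up → 57

57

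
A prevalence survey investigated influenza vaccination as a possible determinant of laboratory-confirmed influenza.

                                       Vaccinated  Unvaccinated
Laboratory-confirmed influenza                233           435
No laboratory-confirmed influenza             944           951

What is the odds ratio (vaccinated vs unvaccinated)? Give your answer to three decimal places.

0.540

Reading the table with exposure as columns: a = 233 (Vaccinated, case), b = 944 (Vaccinated, non-case), c = 435 (Unvaccinated, case), d = 951.
OR = (a·d)/(b·c) = (233 × 951) / (944 × 435) = 221583 / 410640 = 0.53960
Exposure is associated with lower odds of laboratory-confirmed influenza (OR = 0.54 < 1).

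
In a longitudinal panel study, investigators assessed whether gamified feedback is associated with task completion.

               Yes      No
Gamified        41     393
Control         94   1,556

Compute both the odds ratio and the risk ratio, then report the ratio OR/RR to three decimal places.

Cells: a = 41, b = 393, c = 94, d = 1556.
OR = (41·1556)/(393·94) = 63796/36942 = 1.72692
Risk in exposed = 41/434 = 0.09447; risk in unexposed = 94/1650 = 0.05697; RR = 1.65825
OR/RR = 1.72692 / 1.65825 = 1.04141
The outcome is rare in both groups, so OR ≈ RR (ratio near 1).

1.041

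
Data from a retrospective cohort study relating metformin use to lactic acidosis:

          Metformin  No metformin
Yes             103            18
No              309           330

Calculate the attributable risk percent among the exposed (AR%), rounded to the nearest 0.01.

Reading the table with exposure as columns: a = 103 (Metformin, case), b = 309 (Metformin, non-case), c = 18 (No metformin, case), d = 330.
Risk in exposed = 103/412 = 0.25000; risk in unexposed = 18/348 = 0.05172.
RR = 0.25000/0.05172 = 4.83333
AR% = (RR − 1)/RR × 100 = (4.83333 − 1)/4.83333 × 100 = 79.3103%

79.31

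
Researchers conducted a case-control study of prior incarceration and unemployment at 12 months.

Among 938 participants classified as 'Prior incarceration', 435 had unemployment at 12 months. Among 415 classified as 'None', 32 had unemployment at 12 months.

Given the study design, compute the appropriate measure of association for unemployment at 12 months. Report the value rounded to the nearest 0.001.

10.351

From the description: a = 435, b = 503, c = 32, d = 383.
This is a case-control study: participants were sampled on outcome status, so risks in the source population cannot be estimated directly — relative risk is not valid here. The odds ratio is the appropriate measure.
OR = (a·d)/(b·c) = (435 × 383) / (503 × 32) = 166605 / 16096 = 10.35071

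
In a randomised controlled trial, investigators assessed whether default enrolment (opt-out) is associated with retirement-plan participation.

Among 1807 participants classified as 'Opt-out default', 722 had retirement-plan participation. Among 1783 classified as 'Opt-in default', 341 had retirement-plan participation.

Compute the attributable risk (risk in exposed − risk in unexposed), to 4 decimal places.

From the description: a = 722, b = 1085, c = 341, d = 1442.
Risk in exposed = 722/1807 = 0.399557; risk in unexposed = 341/1783 = 0.191251.
Risk difference = 0.399557 − 0.191251 = 0.208307

0.2083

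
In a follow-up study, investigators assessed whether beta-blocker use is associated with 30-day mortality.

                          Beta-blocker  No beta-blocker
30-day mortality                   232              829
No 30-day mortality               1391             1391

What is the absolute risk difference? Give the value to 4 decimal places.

-0.2305

Reading the table with exposure as columns: a = 232 (Beta-blocker, case), b = 1391 (Beta-blocker, non-case), c = 829 (No beta-blocker, case), d = 1391.
Risk in exposed = 232/1623 = 0.142945; risk in unexposed = 829/2220 = 0.373423.
Risk difference = 0.142945 − 0.373423 = -0.230478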